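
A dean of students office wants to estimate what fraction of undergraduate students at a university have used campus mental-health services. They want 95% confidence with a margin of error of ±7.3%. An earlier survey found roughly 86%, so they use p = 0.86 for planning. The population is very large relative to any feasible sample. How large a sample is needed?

For 95% confidence, z = 1.960.
With p = 0.86, p(1−p) = 0.1204.
n = z²·p(1−p)/E² = 1.960² × 0.1204 / 0.073² = 3.8416 × 0.1204 / 0.005329 ≈ 86.79.
Rounding up gives n = 87.

87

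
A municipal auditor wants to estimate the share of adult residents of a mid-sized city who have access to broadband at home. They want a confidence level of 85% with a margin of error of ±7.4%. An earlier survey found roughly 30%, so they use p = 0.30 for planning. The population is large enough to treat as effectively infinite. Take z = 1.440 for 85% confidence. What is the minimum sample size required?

With p = 0.30, p(1−p) = 0.2100.
n = z²·p(1−p)/E² = 1.440² × 0.2100 / 0.074² = 2.0736 × 0.2100 / 0.005476 ≈ 79.52.
Rounding up gives n = 80.

80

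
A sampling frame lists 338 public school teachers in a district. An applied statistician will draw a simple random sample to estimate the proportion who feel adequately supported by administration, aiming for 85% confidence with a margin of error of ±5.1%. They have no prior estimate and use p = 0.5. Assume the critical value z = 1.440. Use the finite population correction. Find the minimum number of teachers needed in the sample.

126

Unadjusted: n₀ = 1.440² × 0.50 × 0.50 / 0.051² ≈ 199.31, so n₀ = 200.
Finite population correction with N = 338: n = n₀ / (1 + (n₀−1)/N) = 200 / (1 + 199/338) = 200 / 1.5888 ≈ 125.88.
Rounding up, n = 126.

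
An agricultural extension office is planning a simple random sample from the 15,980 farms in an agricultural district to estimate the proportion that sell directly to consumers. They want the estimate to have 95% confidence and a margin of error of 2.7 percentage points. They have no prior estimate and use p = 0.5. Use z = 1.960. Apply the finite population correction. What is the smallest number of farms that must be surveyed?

1218

Unadjusted: n₀ = 1.960² × 0.50 × 0.50 / 0.027² ≈ 1317.42, so n₀ = 1318.
Finite population correction with N = 15,980: n = n₀ / (1 + (n₀−1)/N) = 1318 / (1 + 1317/15980) = 1318 / 1.0824 ≈ 1217.65.
Rounding up, n = 1218.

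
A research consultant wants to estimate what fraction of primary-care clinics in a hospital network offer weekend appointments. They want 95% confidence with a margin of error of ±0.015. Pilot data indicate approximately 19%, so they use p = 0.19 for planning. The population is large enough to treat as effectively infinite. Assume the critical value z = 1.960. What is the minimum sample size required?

With p = 0.19, p(1−p) = 0.1539.
n = z²·p(1−p)/E² = 1.960² × 0.1539 / 0.015² = 3.8416 × 0.1539 / 0.000225 ≈ 2627.65.
Rounding up gives n = 2628.

2628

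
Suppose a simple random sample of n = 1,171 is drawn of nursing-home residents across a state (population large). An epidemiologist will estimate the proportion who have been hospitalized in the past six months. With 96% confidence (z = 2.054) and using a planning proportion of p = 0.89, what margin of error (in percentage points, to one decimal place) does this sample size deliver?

SE(p̂) = √[p(1−p)/n] = √[0.0979/1171] = 0.00914.
E = z × SE = 2.054 × 0.00914 = 0.01878, or 1.9 percentage points.

1.9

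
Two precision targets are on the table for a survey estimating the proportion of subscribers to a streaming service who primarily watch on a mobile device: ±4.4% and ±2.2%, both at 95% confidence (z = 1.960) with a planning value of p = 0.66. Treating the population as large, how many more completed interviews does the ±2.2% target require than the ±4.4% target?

At ±4.4%: n = 1.960² × 0.2244 / 0.044² ≈ 445.28 → 446.
At ±2.2%: n = 1.960² × 0.2244 / 0.022² ≈ 1781.11 → 1782.
Additional respondents: 1782 − 446 = 1336.

1336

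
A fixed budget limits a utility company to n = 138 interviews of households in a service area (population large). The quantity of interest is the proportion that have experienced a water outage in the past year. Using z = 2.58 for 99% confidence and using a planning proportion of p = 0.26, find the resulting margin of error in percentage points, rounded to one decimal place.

9.6

SE(p̂) = √[p(1−p)/n] = √[0.1924/138] = 0.03734.
E = z × SE = 2.58 × 0.03734 = 0.09633, or 9.6 percentage points.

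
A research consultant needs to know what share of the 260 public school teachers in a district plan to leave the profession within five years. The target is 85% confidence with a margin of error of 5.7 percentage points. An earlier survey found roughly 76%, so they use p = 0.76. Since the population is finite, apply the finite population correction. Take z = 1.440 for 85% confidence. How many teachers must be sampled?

81

Unadjusted: n₀ = 1.440² × 0.76 × 0.24 / 0.057² ≈ 116.41, so n₀ = 117.
Finite population correction with N = 260: n = n₀ / (1 + (n₀−1)/N) = 117 / (1 + 116/260) = 117 / 1.4462 ≈ 80.90.
Rounding up, n = 81.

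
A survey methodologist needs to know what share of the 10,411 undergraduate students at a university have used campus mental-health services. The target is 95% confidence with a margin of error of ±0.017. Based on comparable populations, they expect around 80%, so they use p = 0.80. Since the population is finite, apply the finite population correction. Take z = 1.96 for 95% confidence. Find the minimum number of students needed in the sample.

1767

Unadjusted: n₀ = 1.96² × 0.80 × 0.20 / 0.017² ≈ 2126.84, so n₀ = 2127.
Finite population correction with N = 10,411: n = n₀ / (1 + (n₀−1)/N) = 2127 / (1 + 2126/10411) = 2127 / 1.2042 ≈ 1766.31.
Rounding up, n = 1767.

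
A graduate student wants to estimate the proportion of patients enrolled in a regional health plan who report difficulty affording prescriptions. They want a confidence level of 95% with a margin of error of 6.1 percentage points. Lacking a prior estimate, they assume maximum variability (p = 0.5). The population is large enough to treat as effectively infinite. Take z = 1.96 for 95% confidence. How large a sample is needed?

With p = 0.5, p(1−p) = 0.25.
n = z²·p(1−p)/E² = 1.96² × 0.2500 / 0.061² = 3.8416 × 0.2500 / 0.003721 ≈ 258.10.
Rounding up gives n = 259.

259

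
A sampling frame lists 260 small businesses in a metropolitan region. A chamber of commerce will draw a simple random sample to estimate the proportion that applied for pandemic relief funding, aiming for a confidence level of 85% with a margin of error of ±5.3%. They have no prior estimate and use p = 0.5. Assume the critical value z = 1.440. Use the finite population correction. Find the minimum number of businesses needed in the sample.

109

Unadjusted: n₀ = 1.440² × 0.50 × 0.50 / 0.053² ≈ 184.55, so n₀ = 185.
Finite population correction with N = 260: n = n₀ / (1 + (n₀−1)/N) = 185 / (1 + 184/260) = 185 / 1.7077 ≈ 108.33.
Rounding up, n = 109.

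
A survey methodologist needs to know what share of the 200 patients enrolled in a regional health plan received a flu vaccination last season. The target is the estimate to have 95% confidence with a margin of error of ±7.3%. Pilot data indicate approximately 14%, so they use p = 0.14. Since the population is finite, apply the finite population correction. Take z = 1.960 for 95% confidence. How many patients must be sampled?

61

Unadjusted: n₀ = 1.960² × 0.14 × 0.86 / 0.073² ≈ 86.79, so n₀ = 87.
Finite population correction with N = 200: n = n₀ / (1 + (n₀−1)/N) = 87 / (1 + 86/200) = 87 / 1.4300 ≈ 60.84.
Rounding up, n = 61.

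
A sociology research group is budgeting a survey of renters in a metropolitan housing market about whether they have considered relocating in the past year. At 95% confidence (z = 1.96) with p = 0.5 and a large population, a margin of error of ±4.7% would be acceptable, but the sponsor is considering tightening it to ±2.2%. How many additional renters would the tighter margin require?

At ±4.7%: n = 1.96² × 0.2500 / 0.047² ≈ 434.77 → 435.
At ±2.2%: n = 1.96² × 0.2500 / 0.022² ≈ 1984.30 → 1985.
Additional respondents: 1985 − 435 = 1550.

1550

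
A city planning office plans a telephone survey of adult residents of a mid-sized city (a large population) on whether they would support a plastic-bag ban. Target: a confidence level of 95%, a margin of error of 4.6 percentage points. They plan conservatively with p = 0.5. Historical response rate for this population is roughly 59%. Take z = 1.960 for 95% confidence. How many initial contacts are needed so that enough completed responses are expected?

Completed interviews needed: n₀ = 1.960² × 0.2500 / 0.046² ≈ 453.88 → 454.
At a 59% response rate, contacts needed = 454 / 0.59 ≈ 769.49 → 770.

770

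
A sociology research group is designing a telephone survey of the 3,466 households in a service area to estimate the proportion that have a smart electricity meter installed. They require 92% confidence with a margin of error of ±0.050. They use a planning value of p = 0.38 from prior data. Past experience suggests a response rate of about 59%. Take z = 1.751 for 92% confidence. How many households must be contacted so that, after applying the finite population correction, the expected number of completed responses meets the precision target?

453

Completed interviews needed (unadjusted): n₀ = 1.751² × 0.2356 / 0.050² ≈ 288.94 → 289.
FPC for N = 3,466: n = 289 / (1 + 288/3466) = 289 / 1.0831 ≈ 266.83 → 267.
At a 59% response rate, contacts needed = 267 / 0.59 ≈ 452.54 → 453.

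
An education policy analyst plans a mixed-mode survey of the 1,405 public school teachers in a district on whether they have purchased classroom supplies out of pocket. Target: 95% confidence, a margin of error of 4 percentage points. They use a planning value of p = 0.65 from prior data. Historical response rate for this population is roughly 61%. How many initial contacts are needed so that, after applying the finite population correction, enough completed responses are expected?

For 95% confidence, z = 1.960.
Completed interviews needed (unadjusted): n₀ = 1.960² × 0.2275 / 0.040² ≈ 546.23 → 547.
FPC for N = 1,405: n = 547 / (1 + 546/1405) = 547 / 1.3886 ≈ 393.92 → 394.
At a 61% response rate, contacts needed = 394 / 0.61 ≈ 645.90 → 646.

646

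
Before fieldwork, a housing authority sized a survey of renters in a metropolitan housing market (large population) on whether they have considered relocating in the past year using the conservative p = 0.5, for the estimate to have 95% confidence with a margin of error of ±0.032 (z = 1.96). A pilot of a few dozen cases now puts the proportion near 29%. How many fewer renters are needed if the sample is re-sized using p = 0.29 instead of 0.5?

165

Conservative (p = 0.5): n = 1.96² × 0.25 / 0.032² ≈ 937.89 → 938.
Using p = 0.29: p(1−p) = 0.2059, so n = 1.96² × 0.2059 / 0.032² ≈ 772.45 → 773.
Reduction: 938 − 773 = 165.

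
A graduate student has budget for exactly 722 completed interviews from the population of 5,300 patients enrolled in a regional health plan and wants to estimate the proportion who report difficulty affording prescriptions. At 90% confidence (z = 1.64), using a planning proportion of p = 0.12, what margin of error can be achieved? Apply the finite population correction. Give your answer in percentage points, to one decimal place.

1.8

Finite-population factor: (N−n)/(N−1) = (5300−722)/(5300−1) = 0.8639.
SE(p̂) = √[p(1−p)/n · (N−n)/(N−1)] = √[0.1056/722 × 0.8639] = 0.01124.
E = z × SE = 1.64 × 0.01124 = 0.01844 ≈ 1.8 percentage points.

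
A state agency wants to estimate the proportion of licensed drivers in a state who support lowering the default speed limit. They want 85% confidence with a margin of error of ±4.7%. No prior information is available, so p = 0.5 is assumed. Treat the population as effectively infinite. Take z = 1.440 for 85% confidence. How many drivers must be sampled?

235

With p = 0.5, p(1−p) = 0.25.
n = z²·p(1−p)/E² = 1.440² × 0.2500 / 0.047² = 2.0736 × 0.2500 / 0.002209 ≈ 234.68.
Rounding up gives n = 235.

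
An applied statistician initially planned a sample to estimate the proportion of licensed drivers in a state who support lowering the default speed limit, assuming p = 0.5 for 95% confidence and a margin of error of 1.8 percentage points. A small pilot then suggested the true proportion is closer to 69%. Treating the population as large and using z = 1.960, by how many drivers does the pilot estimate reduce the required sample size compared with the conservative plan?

Conservative (p = 0.5): n = 1.960² × 0.25 / 0.018² ≈ 2964.20 → 2965.
Using p = 0.69: p(1−p) = 0.2139, so n = 1.960² × 0.2139 / 0.018² ≈ 2536.17 → 2537.
Reduction: 2965 − 2537 = 428.

428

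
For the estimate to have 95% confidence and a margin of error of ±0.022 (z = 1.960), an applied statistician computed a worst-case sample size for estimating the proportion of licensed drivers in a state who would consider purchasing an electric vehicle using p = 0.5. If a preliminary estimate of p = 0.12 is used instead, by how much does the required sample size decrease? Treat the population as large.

1146

Conservative (p = 0.5): n = 1.960² × 0.25 / 0.022² ≈ 1984.30 → 1985.
Using p = 0.12: p(1−p) = 0.1056, so n = 1.960² × 0.1056 / 0.022² ≈ 838.17 → 839.
Reduction: 1985 − 839 = 1146.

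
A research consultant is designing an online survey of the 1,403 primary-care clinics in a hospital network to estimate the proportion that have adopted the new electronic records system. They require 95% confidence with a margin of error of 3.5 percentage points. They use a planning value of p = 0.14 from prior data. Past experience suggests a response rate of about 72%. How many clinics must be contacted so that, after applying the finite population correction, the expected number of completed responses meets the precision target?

414

For 95% confidence, z = 1.960.
Completed interviews needed (unadjusted): n₀ = 1.960² × 0.1204 / 0.035² ≈ 377.57 → 378.
FPC for N = 1,403: n = 378 / (1 + 377/1403) = 378 / 1.2687 ≈ 297.94 → 298.
At a 72% response rate, contacts needed = 298 / 0.72 ≈ 413.89 → 414.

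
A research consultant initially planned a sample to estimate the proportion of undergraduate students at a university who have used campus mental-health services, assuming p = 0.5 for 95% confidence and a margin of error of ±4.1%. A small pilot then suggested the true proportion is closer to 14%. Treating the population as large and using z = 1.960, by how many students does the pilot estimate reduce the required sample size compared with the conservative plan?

296

Conservative (p = 0.5): n = 1.960² × 0.25 / 0.041² ≈ 571.33 → 572.
Using p = 0.14: p(1−p) = 0.1204, so n = 1.960² × 0.1204 / 0.041² ≈ 275.15 → 276.
Reduction: 572 − 276 = 296.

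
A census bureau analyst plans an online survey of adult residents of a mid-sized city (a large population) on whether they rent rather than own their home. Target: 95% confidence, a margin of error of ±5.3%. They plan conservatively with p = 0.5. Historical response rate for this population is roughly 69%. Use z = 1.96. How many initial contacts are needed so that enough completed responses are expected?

496

Completed interviews needed: n₀ = 1.96² × 0.2500 / 0.053² ≈ 341.90 → 342.
At a 69% response rate, contacts needed = 342 / 0.69 ≈ 495.65 → 496.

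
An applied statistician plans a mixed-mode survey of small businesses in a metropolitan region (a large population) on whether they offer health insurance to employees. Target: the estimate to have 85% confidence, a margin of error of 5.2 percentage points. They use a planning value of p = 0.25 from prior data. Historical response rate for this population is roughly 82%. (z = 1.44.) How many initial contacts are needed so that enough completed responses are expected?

176

Completed interviews needed: n₀ = 1.44² × 0.1875 / 0.052² ≈ 143.79 → 144.
At an 82% response rate, contacts needed = 144 / 0.82 ≈ 175.61 → 176.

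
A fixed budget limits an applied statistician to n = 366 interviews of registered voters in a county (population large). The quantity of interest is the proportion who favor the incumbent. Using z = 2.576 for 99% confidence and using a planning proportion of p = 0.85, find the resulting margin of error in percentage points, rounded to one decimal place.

SE(p̂) = √[p(1−p)/n] = √[0.1275/366] = 0.01866.
E = z × SE = 2.576 × 0.01866 = 0.04808, or 4.8 percentage points.

4.8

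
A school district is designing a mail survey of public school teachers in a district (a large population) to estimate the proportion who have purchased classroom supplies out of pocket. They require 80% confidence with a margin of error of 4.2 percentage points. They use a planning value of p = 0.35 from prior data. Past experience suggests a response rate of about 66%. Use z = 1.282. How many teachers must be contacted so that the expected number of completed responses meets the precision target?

322

Completed interviews needed: n₀ = 1.282² × 0.2275 / 0.042² ≈ 211.96 → 212.
At a 66% response rate, contacts needed = 212 / 0.66 ≈ 321.21 → 322.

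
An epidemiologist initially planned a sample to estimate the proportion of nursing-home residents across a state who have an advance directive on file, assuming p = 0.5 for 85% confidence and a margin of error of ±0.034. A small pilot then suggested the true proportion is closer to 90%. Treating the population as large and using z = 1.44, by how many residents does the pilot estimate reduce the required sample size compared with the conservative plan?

Conservative (p = 0.5): n = 1.44² × 0.25 / 0.034² ≈ 448.44 → 449.
Using p = 0.90: p(1−p) = 0.0900, so n = 1.44² × 0.0900 / 0.034² ≈ 161.44 → 162.
Reduction: 449 − 162 = 287.

287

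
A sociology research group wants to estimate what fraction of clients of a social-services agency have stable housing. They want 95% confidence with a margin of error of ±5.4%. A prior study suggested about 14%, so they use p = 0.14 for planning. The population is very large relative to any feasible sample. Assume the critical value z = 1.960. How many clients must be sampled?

With p = 0.14, p(1−p) = 0.1204.
n = z²·p(1−p)/E² = 1.960² × 0.1204 / 0.054² = 3.8416 × 0.1204 / 0.002916 ≈ 158.62.
Rounding up gives n = 159.

159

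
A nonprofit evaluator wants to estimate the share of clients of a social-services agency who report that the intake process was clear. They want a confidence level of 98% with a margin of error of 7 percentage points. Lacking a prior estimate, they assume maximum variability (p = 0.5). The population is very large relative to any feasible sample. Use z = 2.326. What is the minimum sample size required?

With p = 0.5, p(1−p) = 0.25.
n = z²·p(1−p)/E² = 2.326² × 0.2500 / 0.070² = 5.4103 × 0.2500 / 0.004900 ≈ 276.03.
Rounding up gives n = 277.

277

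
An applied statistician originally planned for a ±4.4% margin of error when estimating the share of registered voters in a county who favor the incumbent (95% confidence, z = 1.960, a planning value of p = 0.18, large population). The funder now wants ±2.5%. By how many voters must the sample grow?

At ±4.4%: n = 1.960² × 0.1476 / 0.044² ≈ 292.88 → 293.
At ±2.5%: n = 1.960² × 0.1476 / 0.025² ≈ 907.23 → 908.
Additional respondents: 908 − 293 = 615.

615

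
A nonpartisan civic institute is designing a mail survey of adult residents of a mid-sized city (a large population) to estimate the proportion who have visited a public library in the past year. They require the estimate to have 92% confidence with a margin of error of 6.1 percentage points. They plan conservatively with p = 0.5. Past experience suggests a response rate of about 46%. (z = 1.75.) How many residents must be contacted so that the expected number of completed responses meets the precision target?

Completed interviews needed: n₀ = 1.75² × 0.2500 / 0.061² ≈ 205.76 → 206.
At a 46% response rate, contacts needed = 206 / 0.46 ≈ 447.83 → 448.

448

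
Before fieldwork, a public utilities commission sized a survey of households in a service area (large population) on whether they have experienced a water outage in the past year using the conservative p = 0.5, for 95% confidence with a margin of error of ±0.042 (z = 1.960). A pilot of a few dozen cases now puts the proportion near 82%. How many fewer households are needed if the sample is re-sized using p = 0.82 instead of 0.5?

Conservative (p = 0.5): n = 1.960² × 0.25 / 0.042² ≈ 544.44 → 545.
Using p = 0.82: p(1−p) = 0.1476, so n = 1.960² × 0.1476 / 0.042² ≈ 321.44 → 322.
Reduction: 545 − 322 = 223.

223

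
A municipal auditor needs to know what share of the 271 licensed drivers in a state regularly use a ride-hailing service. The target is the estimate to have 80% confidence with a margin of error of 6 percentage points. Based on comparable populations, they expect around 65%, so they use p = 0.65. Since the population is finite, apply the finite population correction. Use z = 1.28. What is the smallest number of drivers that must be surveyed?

76

Unadjusted: n₀ = 1.28² × 0.65 × 0.35 / 0.060² ≈ 103.54, so n₀ = 104.
Finite population correction with N = 271: n = n₀ / (1 + (n₀−1)/N) = 104 / (1 + 103/271) = 104 / 1.3801 ≈ 75.36.
Rounding up, n = 76.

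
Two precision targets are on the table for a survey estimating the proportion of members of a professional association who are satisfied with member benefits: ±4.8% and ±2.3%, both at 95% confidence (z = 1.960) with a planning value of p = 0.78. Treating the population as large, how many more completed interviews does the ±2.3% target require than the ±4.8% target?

960

At ±4.8%: n = 1.960² × 0.1716 / 0.048² ≈ 286.12 → 287.
At ±2.3%: n = 1.960² × 0.1716 / 0.023² ≈ 1246.16 → 1247.
Additional respondents: 1247 − 287 = 960.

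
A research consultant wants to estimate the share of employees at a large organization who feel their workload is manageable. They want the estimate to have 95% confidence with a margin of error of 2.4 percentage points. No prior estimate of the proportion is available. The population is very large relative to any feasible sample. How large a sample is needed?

For 95% confidence, z = 1.960.
With no prior estimate, use p = 0.5, giving p(1−p) = 0.25.
n = z²·p(1−p)/E² = 1.960² × 0.2500 / 0.024² = 3.8416 × 0.2500 / 0.000576 ≈ 1667.36.
Rounding up gives n = 1668.

1668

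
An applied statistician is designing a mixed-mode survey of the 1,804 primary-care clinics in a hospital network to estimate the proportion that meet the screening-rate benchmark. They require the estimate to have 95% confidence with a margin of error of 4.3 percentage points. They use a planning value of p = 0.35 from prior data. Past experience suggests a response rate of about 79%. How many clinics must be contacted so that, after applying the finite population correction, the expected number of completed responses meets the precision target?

475

For 95% confidence, z = 1.960.
Completed interviews needed (unadjusted): n₀ = 1.960² × 0.2275 / 0.043² ≈ 472.67 → 473.
FPC for N = 1,804: n = 473 / (1 + 472/1804) = 473 / 1.2616 ≈ 374.91 → 375.
At a 79% response rate, contacts needed = 375 / 0.79 ≈ 474.68 → 475.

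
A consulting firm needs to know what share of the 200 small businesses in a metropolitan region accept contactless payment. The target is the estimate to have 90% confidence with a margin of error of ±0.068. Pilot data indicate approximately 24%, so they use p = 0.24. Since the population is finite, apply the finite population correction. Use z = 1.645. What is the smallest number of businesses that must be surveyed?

Unadjusted: n₀ = 1.645² × 0.24 × 0.76 / 0.068² ≈ 106.74, so n₀ = 107.
Finite population correction with N = 200: n = n₀ / (1 + (n₀−1)/N) = 107 / (1 + 106/200) = 107 / 1.5300 ≈ 69.93.
Rounding up, n = 70.

70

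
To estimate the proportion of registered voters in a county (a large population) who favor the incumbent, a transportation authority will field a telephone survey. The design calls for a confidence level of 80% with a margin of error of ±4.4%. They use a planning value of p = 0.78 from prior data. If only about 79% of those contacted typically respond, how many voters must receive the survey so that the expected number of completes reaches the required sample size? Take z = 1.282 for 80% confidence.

Completed interviews needed: n₀ = 1.282² × 0.1716 / 0.044² ≈ 145.68 → 146.
At a 79% response rate, contacts needed = 146 / 0.79 ≈ 184.81 → 185.

185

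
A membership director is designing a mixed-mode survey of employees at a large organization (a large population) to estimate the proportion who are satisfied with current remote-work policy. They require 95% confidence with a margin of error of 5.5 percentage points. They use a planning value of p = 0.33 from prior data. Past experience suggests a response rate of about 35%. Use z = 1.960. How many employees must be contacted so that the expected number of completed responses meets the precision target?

803

Completed interviews needed: n₀ = 1.960² × 0.2211 / 0.055² ≈ 280.79 → 281.
At a 35% response rate, contacts needed = 281 / 0.35 ≈ 802.86 → 803.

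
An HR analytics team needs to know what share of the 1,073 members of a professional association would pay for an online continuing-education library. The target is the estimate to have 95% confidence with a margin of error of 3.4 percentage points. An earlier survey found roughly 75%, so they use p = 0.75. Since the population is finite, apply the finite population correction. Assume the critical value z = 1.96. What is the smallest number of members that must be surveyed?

Unadjusted: n₀ = 1.96² × 0.75 × 0.25 / 0.034² ≈ 623.10, so n₀ = 624.
Finite population correction with N = 1,073: n = n₀ / (1 + (n₀−1)/N) = 624 / (1 + 623/1073) = 624 / 1.5806 ≈ 394.78.
Rounding up, n = 395.

395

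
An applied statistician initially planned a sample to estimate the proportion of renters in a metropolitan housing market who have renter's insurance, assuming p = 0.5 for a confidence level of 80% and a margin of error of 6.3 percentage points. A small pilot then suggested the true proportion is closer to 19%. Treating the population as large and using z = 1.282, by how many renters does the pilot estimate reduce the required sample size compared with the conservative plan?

40

Conservative (p = 0.5): n = 1.282² × 0.25 / 0.063² ≈ 103.52 → 104.
Using p = 0.19: p(1−p) = 0.1539, so n = 1.282² × 0.1539 / 0.063² ≈ 63.73 → 64.
Reduction: 104 − 64 = 40.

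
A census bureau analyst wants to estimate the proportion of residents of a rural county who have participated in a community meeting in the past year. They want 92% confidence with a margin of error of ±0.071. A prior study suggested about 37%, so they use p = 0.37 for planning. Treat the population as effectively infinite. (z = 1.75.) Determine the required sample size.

With p = 0.37, p(1−p) = 0.2331.
n = z²·p(1−p)/E² = 1.75² × 0.2331 / 0.071² = 3.0625 × 0.2331 / 0.005041 ≈ 141.61.
Rounding up gives n = 142.

142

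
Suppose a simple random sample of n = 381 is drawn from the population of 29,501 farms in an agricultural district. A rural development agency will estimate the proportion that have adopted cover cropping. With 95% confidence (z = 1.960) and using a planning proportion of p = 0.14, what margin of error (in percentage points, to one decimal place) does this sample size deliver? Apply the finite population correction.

3.5

Finite-population factor: (N−n)/(N−1) = (29501−381)/(29501−1) = 0.9871.
SE(p̂) = √[p(1−p)/n · (N−n)/(N−1)] = √[0.1204/381 × 0.9871] = 0.01766.
E = z × SE = 1.960 × 0.01766 = 0.03462 ≈ 3.5 percentage points.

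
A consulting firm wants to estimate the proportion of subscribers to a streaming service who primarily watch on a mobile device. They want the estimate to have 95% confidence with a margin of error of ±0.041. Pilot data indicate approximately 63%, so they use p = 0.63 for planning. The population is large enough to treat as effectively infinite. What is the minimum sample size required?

533

For 95% confidence, z = 1.96.
With p = 0.63, p(1−p) = 0.2331.
n = z²·p(1−p)/E² = 1.96² × 0.2331 / 0.041² = 3.8416 × 0.2331 / 0.001681 ≈ 532.70.
Rounding up gives n = 533.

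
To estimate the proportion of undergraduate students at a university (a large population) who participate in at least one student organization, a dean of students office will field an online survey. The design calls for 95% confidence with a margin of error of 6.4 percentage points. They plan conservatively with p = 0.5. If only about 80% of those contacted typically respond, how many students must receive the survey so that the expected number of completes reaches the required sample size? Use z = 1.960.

294

Completed interviews needed: n₀ = 1.960² × 0.2500 / 0.064² ≈ 234.47 → 235.
At an 80% response rate, contacts needed = 235 / 0.80 ≈ 293.75 → 294.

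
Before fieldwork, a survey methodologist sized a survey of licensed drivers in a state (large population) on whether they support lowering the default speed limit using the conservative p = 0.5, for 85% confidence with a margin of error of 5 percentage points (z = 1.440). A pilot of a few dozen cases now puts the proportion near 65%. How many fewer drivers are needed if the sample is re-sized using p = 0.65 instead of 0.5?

Conservative (p = 0.5): n = 1.440² × 0.25 / 0.050² ≈ 207.36 → 208.
Using p = 0.65: p(1−p) = 0.2275, so n = 1.440² × 0.2275 / 0.050² ≈ 188.70 → 189.
Reduction: 208 − 189 = 19.

19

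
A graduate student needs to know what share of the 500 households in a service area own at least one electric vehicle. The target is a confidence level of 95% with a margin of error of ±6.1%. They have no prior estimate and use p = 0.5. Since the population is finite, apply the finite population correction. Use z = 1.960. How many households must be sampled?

171

Unadjusted: n₀ = 1.960² × 0.50 × 0.50 / 0.061² ≈ 258.10, so n₀ = 259.
Finite population correction with N = 500: n = n₀ / (1 + (n₀−1)/N) = 259 / (1 + 258/500) = 259 / 1.5160 ≈ 170.84.
Rounding up, n = 171.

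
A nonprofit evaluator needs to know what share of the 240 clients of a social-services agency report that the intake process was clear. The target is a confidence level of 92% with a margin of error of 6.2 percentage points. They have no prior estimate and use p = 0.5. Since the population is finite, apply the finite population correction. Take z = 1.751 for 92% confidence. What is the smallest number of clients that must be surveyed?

Unadjusted: n₀ = 1.751² × 0.50 × 0.50 / 0.062² ≈ 199.40, so n₀ = 200.
Finite population correction with N = 240: n = n₀ / (1 + (n₀−1)/N) = 200 / (1 + 199/240) = 200 / 1.8292 ≈ 109.34.
Rounding up, n = 110.

110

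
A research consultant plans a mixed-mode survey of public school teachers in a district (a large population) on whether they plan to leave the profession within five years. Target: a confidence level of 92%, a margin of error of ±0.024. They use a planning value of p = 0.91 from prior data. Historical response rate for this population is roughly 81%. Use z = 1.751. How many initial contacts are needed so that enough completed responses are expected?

539

Completed interviews needed: n₀ = 1.751² × 0.0819 / 0.024² ≈ 435.95 → 436.
At an 81% response rate, contacts needed = 436 / 0.81 ≈ 538.27 → 539.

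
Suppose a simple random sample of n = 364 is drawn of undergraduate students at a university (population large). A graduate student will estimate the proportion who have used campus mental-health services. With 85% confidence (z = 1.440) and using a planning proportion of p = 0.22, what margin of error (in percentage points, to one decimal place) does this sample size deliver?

SE(p̂) = √[p(1−p)/n] = √[0.1716/364] = 0.02171.
E = z × SE = 1.440 × 0.02171 = 0.03127, or 3.1 percentage points.

3.1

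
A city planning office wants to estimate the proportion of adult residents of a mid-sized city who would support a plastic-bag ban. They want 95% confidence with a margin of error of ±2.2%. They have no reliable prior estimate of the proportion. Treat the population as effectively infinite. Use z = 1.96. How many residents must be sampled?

With no prior estimate, use p = 0.5, giving p(1−p) = 0.25.
n = z²·p(1−p)/E² = 1.96² × 0.2500 / 0.022² = 3.8416 × 0.2500 / 0.000484 ≈ 1984.30.
Rounding up gives n = 1985.

1985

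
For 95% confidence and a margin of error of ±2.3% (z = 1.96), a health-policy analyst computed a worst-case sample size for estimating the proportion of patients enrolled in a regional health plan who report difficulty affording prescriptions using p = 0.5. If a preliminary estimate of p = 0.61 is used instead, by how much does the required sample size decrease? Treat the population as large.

Conservative (p = 0.5): n = 1.96² × 0.25 / 0.023² ≈ 1815.50 → 1816.
Using p = 0.61: p(1−p) = 0.2379, so n = 1.96² × 0.2379 / 0.023² ≈ 1727.63 → 1728.
Reduction: 1816 − 1728 = 88.

88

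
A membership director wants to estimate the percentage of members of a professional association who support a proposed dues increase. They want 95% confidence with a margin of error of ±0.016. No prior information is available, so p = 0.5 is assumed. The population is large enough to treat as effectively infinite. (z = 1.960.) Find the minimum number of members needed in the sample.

With p = 0.5, p(1−p) = 0.25.
n = z²·p(1−p)/E² = 1.960² × 0.2500 / 0.016² = 3.8416 × 0.2500 / 0.000256 ≈ 3751.56.
Rounding up gives n = 3752.

3752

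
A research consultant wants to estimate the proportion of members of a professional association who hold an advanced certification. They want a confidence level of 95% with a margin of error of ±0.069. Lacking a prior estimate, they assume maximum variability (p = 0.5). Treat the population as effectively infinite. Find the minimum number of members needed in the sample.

202

For 95% confidence, z = 1.96.
With p = 0.5, p(1−p) = 0.25.
n = z²·p(1−p)/E² = 1.96² × 0.2500 / 0.069² = 3.8416 × 0.2500 / 0.004761 ≈ 201.72.
Rounding up gives n = 202.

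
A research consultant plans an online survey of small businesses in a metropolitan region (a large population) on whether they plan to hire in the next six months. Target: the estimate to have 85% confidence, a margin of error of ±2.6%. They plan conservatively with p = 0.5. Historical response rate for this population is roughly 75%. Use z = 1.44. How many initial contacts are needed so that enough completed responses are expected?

Completed interviews needed: n₀ = 1.44² × 0.2500 / 0.026² ≈ 766.86 → 767.
At a 75% response rate, contacts needed = 767 / 0.75 ≈ 1022.67 → 1023.

1023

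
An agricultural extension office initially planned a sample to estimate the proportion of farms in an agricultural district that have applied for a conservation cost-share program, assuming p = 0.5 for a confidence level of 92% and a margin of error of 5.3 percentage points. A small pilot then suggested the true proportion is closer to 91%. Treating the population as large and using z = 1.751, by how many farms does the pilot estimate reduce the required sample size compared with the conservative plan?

Conservative (p = 0.5): n = 1.751² × 0.25 / 0.053² ≈ 272.87 → 273.
Using p = 0.91: p(1−p) = 0.0819, so n = 1.751² × 0.0819 / 0.053² ≈ 89.39 → 90.
Reduction: 273 − 90 = 183.

183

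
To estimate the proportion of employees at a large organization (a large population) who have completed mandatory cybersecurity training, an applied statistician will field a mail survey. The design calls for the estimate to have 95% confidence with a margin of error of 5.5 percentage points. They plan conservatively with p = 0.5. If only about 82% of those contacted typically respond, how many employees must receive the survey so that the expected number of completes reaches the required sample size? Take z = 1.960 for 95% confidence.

Completed interviews needed: n₀ = 1.960² × 0.2500 / 0.055² ≈ 317.49 → 318.
At an 82% response rate, contacts needed = 318 / 0.82 ≈ 387.80 → 388.

388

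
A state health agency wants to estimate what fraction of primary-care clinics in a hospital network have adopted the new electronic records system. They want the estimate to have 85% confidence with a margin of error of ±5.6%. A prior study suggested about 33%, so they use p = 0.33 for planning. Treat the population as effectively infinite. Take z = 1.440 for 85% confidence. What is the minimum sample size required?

147

With p = 0.33, p(1−p) = 0.2211.
n = z²·p(1−p)/E² = 1.440² × 0.2211 / 0.056² = 2.0736 × 0.2211 / 0.003136 ≈ 146.20.
Rounding up gives n = 147.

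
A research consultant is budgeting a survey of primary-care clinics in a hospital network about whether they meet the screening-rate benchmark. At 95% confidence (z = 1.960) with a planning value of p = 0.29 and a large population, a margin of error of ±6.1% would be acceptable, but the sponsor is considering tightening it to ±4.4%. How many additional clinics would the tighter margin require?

196

At ±6.1%: n = 1.960² × 0.2059 / 0.061² ≈ 212.57 → 213.
At ±4.4%: n = 1.960² × 0.2059 / 0.044² ≈ 408.57 → 409.
Additional respondents: 409 − 213 = 196.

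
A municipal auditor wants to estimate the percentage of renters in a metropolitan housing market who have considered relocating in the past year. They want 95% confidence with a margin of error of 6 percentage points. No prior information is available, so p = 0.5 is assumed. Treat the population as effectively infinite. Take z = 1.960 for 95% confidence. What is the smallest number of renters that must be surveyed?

267

With p = 0.5, p(1−p) = 0.25.
n = z²·p(1−p)/E² = 1.960² × 0.2500 / 0.060² = 3.8416 × 0.2500 / 0.003600 ≈ 266.78.
Rounding up gives n = 267.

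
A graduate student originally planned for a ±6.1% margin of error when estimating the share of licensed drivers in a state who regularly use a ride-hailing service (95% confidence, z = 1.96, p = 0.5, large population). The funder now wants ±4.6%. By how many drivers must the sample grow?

195

At ±6.1%: n = 1.96² × 0.2500 / 0.061² ≈ 258.10 → 259.
At ±4.6%: n = 1.96² × 0.2500 / 0.046² ≈ 453.88 → 454.
Additional respondents: 454 − 259 = 195.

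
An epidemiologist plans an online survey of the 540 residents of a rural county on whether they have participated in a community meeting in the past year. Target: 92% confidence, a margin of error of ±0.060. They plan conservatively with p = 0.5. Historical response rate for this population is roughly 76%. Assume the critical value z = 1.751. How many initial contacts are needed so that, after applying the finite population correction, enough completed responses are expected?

202

Completed interviews needed (unadjusted): n₀ = 1.751² × 0.2500 / 0.060² ≈ 212.92 → 213.
FPC for N = 540: n = 213 / (1 + 212/540) = 213 / 1.3926 ≈ 152.95 → 153.
At a 76% response rate, contacts needed = 153 / 0.76 ≈ 201.32 → 202.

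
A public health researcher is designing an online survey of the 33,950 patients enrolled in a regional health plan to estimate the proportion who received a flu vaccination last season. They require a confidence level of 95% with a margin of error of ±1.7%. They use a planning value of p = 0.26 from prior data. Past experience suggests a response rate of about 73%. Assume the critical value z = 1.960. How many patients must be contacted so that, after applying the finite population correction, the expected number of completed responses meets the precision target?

3259

Completed interviews needed (unadjusted): n₀ = 1.960² × 0.1924 / 0.017² ≈ 2557.52 → 2558.
FPC for N = 33,950: n = 2558 / (1 + 2557/33950) = 2558 / 1.0753 ≈ 2378.83 → 2379.
At a 73% response rate, contacts needed = 2379 / 0.73 ≈ 3258.90 → 3259.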